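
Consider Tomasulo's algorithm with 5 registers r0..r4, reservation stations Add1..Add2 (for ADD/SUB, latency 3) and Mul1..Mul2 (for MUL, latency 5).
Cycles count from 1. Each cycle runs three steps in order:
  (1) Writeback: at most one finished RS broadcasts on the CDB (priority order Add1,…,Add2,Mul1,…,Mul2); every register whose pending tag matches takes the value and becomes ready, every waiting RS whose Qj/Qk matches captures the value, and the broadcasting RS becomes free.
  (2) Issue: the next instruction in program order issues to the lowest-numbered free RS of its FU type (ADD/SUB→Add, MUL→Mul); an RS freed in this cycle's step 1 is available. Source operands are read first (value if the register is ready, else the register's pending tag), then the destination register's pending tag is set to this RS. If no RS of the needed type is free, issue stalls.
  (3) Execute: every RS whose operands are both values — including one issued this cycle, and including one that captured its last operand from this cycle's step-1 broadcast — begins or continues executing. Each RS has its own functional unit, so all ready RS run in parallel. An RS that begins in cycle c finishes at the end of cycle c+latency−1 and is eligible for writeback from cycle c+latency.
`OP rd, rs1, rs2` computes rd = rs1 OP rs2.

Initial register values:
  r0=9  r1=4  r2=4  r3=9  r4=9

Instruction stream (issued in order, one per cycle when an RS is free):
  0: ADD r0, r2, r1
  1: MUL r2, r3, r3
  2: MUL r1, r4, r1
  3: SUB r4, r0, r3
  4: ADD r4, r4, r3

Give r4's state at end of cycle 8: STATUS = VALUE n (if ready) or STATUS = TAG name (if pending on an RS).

cycle 1: issue ADD r0<-Add1 // r0:Add1,r1:4,r2:4,r3:9,r4:9
cycle 2: issue MUL r2<-Mul1 // r0:Add1,r1:4,r2:Mul1,r3:9,r4:9
cycle 3: issue MUL r1<-Mul2 // r0:Add1,r1:Mul2,r2:Mul1,r3:9,r4:9
cycle 4: CDB Add1=8; issue SUB r4<-Add1 // r0:8,r1:Mul2,r2:Mul1,r3:9,r4:Add1
cycle 5: issue ADD r4<-Add2 // r0:8,r1:Mul2,r2:Mul1,r3:9,r4:Add2
cycle 6: - // r0:8,r1:Mul2,r2:Mul1,r3:9,r4:Add2
cycle 7: CDB Add1=-1 // r0:8,r1:Mul2,r2:Mul1,r3:9,r4:Add2
cycle 8: CDB Mul1=81 // r0:8,r1:Mul2,r2:81,r3:9,r4:Add2

STATUS = TAG Add2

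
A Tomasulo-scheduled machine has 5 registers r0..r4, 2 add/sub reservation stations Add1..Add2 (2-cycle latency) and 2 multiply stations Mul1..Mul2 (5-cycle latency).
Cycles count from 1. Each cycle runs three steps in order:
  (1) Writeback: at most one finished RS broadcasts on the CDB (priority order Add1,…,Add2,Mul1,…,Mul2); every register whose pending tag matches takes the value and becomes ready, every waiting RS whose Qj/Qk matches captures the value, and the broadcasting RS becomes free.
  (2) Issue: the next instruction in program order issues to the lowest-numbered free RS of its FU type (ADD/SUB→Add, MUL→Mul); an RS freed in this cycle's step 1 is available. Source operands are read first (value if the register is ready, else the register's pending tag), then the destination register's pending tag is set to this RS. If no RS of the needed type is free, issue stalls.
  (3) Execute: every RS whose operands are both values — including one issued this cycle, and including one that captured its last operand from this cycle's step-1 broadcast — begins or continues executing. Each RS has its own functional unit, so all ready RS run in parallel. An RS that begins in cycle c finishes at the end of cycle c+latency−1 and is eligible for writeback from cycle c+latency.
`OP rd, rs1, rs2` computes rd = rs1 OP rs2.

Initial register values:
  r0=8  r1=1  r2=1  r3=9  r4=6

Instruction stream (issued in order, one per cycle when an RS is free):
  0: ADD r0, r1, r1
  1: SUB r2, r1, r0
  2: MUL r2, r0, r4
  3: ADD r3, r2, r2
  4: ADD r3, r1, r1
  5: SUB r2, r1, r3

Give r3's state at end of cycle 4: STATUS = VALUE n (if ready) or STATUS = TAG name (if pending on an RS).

STATUS = TAG Add1

c1: issue ADD r0<-Add1 | r0:Add1,r1:1,r2:1,r3:9,r4:6
c2: issue SUB r2<-Add2 | r0:Add1,r1:1,r2:Add2,r3:9,r4:6
c3: CDB Add1=2; issue MUL r2<-Mul1 | r0:2,r1:1,r2:Mul1,r3:9,r4:6
c4: issue ADD r3<-Add1 | r0:2,r1:1,r2:Mul1,r3:Add1,r4:6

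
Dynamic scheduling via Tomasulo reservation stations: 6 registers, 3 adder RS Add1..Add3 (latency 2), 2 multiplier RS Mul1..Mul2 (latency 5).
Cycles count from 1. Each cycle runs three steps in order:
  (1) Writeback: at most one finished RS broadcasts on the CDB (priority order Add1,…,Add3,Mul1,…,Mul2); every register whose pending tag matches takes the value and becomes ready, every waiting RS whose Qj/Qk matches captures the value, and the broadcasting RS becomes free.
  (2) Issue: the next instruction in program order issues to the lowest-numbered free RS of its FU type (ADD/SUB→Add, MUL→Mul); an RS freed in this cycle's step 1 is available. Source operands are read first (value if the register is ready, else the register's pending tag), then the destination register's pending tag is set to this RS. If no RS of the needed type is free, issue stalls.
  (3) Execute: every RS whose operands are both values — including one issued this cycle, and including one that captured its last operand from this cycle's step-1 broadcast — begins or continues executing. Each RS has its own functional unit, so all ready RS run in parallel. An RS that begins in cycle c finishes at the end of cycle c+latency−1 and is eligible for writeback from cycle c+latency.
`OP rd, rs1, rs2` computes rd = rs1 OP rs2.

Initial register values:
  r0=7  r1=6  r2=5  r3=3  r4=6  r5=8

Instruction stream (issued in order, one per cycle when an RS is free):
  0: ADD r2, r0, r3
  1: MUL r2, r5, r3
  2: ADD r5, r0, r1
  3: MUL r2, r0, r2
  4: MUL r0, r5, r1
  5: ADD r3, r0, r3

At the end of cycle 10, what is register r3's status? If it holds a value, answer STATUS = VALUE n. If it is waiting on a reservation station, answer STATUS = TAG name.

STATUS = TAG Add1

cycle 1: issue ADD r2<-Add1 // r0:7,r1:6,r2:Add1,r3:3,r4:6,r5:8
cycle 2: issue MUL r2<-Mul1 // r0:7,r1:6,r2:Mul1,r3:3,r4:6,r5:8
cycle 3: CDB Add1=10; issue ADD r5<-Add1 // r0:7,r1:6,r2:Mul1,r3:3,r4:6,r5:Add1
cycle 4: issue MUL r2<-Mul2 // r0:7,r1:6,r2:Mul2,r3:3,r4:6,r5:Add1
cycle 5: CDB Add1=13; stall // r0:7,r1:6,r2:Mul2,r3:3,r4:6,r5:13
cycle 6: stall // r0:7,r1:6,r2:Mul2,r3:3,r4:6,r5:13
cycle 7: CDB Mul1=24; issue MUL r0<-Mul1 // r0:Mul1,r1:6,r2:Mul2,r3:3,r4:6,r5:13
cycle 8: issue ADD r3<-Add1 // r0:Mul1,r1:6,r2:Mul2,r3:Add1,r4:6,r5:13
cycle 9: - // r0:Mul1,r1:6,r2:Mul2,r3:Add1,r4:6,r5:13
cycle 10: - // r0:Mul1,r1:6,r2:Mul2,r3:Add1,r4:6,r5:13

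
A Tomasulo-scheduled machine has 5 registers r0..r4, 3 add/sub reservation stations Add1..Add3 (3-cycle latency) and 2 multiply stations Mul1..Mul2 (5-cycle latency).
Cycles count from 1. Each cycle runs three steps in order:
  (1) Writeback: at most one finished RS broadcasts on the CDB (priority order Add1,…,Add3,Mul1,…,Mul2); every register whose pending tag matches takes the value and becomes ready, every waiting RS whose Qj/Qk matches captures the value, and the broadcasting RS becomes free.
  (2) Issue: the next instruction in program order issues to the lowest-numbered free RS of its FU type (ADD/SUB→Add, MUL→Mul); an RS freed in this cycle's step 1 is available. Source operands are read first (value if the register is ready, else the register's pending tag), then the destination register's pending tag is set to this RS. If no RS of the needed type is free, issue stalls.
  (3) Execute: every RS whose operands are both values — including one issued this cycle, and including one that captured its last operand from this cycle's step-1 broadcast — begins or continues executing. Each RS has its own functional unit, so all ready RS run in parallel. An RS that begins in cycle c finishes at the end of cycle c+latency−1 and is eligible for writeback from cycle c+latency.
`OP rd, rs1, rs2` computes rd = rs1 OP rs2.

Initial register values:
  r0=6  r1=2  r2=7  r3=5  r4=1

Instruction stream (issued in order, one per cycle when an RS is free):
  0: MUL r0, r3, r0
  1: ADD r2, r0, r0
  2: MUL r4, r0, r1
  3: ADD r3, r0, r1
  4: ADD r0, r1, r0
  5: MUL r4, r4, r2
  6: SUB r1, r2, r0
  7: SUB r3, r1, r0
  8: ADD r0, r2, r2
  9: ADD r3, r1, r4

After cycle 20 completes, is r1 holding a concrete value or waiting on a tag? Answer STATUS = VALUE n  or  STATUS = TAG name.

STATUS = VALUE 28

cycle 1: issue MUL r0<-Mul1 // r0:Mul1,r1:2,r2:7,r3:5,r4:1
cycle 2: issue ADD r2<-Add1 // r0:Mul1,r1:2,r2:Add1,r3:5,r4:1
cycle 3: issue MUL r4<-Mul2 // r0:Mul1,r1:2,r2:Add1,r3:5,r4:Mul2
cycle 4: issue ADD r3<-Add2 // r0:Mul1,r1:2,r2:Add1,r3:Add2,r4:Mul2
cycle 5: issue ADD r0<-Add3 // r0:Add3,r1:2,r2:Add1,r3:Add2,r4:Mul2
cycle 6: CDB Mul1=30; issue MUL r4<-Mul1 // r0:Add3,r1:2,r2:Add1,r3:Add2,r4:Mul1
cycle 7: stall // r0:Add3,r1:2,r2:Add1,r3:Add2,r4:Mul1
cycle 8: stall // r0:Add3,r1:2,r2:Add1,r3:Add2,r4:Mul1
cycle 9: CDB Add1=60; issue SUB r1<-Add1 // r0:Add3,r1:Add1,r2:60,r3:Add2,r4:Mul1
cycle 10: CDB Add2=32; issue SUB r3<-Add2 // r0:Add3,r1:Add1,r2:60,r3:Add2,r4:Mul1
cycle 11: CDB Add3=32; issue ADD r0<-Add3 // r0:Add3,r1:Add1,r2:60,r3:Add2,r4:Mul1
cycle 12: CDB Mul2=60; stall // r0:Add3,r1:Add1,r2:60,r3:Add2,r4:Mul1
cycle 13: stall // r0:Add3,r1:Add1,r2:60,r3:Add2,r4:Mul1
cycle 14: CDB Add1=28; issue ADD r3<-Add1 // r0:Add3,r1:28,r2:60,r3:Add1,r4:Mul1
cycle 15: CDB Add3=120 // r0:120,r1:28,r2:60,r3:Add1,r4:Mul1
cycle 16: - // r0:120,r1:28,r2:60,r3:Add1,r4:Mul1
cycle 17: CDB Add2=-4 // r0:120,r1:28,r2:60,r3:Add1,r4:Mul1
cycle 18: CDB Mul1=3600 // r0:120,r1:28,r2:60,r3:Add1,r4:3600
cycle 19: - // r0:120,r1:28,r2:60,r3:Add1,r4:3600
cycle 20: - // r0:120,r1:28,r2:60,r3:Add1,r4:3600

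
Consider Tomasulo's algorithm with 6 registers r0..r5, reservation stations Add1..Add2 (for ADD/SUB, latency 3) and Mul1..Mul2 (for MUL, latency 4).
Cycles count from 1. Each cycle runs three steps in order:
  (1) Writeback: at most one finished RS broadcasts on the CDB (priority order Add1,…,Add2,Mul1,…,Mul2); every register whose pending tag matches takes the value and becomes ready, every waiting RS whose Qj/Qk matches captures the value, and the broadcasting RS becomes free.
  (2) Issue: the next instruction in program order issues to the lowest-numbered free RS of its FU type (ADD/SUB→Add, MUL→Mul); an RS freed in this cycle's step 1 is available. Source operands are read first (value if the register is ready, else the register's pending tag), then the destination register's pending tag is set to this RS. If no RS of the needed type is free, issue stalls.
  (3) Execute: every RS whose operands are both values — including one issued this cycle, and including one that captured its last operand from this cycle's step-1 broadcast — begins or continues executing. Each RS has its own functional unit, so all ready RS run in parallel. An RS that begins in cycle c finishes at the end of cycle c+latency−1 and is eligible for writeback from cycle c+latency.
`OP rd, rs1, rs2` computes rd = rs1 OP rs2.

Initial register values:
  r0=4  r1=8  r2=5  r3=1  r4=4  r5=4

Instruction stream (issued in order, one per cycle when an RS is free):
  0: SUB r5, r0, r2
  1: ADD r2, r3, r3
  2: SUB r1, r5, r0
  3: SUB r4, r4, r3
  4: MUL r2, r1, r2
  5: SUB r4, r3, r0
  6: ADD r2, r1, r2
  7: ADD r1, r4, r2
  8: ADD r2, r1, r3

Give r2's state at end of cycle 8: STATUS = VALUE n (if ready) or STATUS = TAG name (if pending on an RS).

c1: issue SUB r5<-Add1 | r0:4,r1:8,r2:5,r3:1,r4:4,r5:Add1
c2: issue ADD r2<-Add2 | r0:4,r1:8,r2:Add2,r3:1,r4:4,r5:Add1
c3: stall | r0:4,r1:8,r2:Add2,r3:1,r4:4,r5:Add1
c4: CDB Add1=-1; issue SUB r1<-Add1 | r0:4,r1:Add1,r2:Add2,r3:1,r4:4,r5:-1
c5: CDB Add2=2; issue SUB r4<-Add2 | r0:4,r1:Add1,r2:2,r3:1,r4:Add2,r5:-1
c6: issue MUL r2<-Mul1 | r0:4,r1:Add1,r2:Mul1,r3:1,r4:Add2,r5:-1
c7: CDB Add1=-5; issue SUB r4<-Add1 | r0:4,r1:-5,r2:Mul1,r3:1,r4:Add1,r5:-1
c8: CDB Add2=3; issue ADD r2<-Add2 | r0:4,r1:-5,r2:Add2,r3:1,r4:Add1,r5:-1

STATUS = TAG Add2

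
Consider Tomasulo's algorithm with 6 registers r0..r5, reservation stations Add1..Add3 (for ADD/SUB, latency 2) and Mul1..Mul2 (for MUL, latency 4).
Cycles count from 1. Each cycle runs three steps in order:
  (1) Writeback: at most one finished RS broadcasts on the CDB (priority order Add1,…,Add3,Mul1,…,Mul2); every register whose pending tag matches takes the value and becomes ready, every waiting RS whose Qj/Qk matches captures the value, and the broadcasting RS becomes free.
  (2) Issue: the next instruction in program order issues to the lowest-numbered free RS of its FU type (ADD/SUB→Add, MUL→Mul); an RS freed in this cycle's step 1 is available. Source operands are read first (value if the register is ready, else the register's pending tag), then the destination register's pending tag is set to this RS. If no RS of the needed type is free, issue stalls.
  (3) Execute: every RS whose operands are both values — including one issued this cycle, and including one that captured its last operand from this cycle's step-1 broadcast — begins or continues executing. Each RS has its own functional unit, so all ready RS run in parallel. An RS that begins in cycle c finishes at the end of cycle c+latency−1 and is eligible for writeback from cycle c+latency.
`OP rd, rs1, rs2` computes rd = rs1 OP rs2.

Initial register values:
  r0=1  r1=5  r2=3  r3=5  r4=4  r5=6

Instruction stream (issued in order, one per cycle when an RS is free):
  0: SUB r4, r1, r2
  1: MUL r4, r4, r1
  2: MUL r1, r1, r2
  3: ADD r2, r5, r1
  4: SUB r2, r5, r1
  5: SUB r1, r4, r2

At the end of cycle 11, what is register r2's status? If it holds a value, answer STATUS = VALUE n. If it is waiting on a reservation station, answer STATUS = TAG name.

cycle 1: issue SUB r4<-Add1 // r0:1,r1:5,r2:3,r3:5,r4:Add1,r5:6
cycle 2: issue MUL r4<-Mul1 // r0:1,r1:5,r2:3,r3:5,r4:Mul1,r5:6
cycle 3: CDB Add1=2; issue MUL r1<-Mul2 // r0:1,r1:Mul2,r2:3,r3:5,r4:Mul1,r5:6
cycle 4: issue ADD r2<-Add1 // r0:1,r1:Mul2,r2:Add1,r3:5,r4:Mul1,r5:6
cycle 5: issue SUB r2<-Add2 // r0:1,r1:Mul2,r2:Add2,r3:5,r4:Mul1,r5:6
cycle 6: issue SUB r1<-Add3 // r0:1,r1:Add3,r2:Add2,r3:5,r4:Mul1,r5:6
cycle 7: CDB Mul1=10 // r0:1,r1:Add3,r2:Add2,r3:5,r4:10,r5:6
cycle 8: CDB Mul2=15 // r0:1,r1:Add3,r2:Add2,r3:5,r4:10,r5:6
cycle 9: - // r0:1,r1:Add3,r2:Add2,r3:5,r4:10,r5:6
cycle 10: CDB Add1=21 // r0:1,r1:Add3,r2:Add2,r3:5,r4:10,r5:6
cycle 11: CDB Add2=-9 // r0:1,r1:Add3,r2:-9,r3:5,r4:10,r5:6

STATUS = VALUE -9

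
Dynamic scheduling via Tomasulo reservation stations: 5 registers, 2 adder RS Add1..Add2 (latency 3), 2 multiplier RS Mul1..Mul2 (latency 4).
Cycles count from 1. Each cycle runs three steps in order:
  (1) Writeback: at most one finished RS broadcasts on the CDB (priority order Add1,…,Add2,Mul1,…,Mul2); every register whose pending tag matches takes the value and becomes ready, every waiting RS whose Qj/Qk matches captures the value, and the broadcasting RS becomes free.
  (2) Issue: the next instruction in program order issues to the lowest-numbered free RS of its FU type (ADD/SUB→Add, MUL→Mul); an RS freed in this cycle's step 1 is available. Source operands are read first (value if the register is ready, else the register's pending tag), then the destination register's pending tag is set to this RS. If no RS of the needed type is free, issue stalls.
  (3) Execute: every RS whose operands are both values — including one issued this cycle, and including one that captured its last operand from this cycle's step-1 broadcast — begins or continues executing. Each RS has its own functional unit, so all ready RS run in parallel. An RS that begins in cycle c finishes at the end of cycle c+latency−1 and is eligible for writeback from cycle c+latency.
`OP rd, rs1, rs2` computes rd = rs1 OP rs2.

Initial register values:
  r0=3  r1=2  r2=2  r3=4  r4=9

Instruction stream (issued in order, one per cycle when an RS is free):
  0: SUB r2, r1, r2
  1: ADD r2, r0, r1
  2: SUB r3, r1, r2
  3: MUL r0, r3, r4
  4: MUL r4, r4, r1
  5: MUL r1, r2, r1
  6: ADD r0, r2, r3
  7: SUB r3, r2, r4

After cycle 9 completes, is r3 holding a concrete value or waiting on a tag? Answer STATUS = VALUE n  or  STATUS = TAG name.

STATUS = VALUE -3

c1: issue SUB r2<-Add1 | r0:3,r1:2,r2:Add1,r3:4,r4:9
c2: issue ADD r2<-Add2 | r0:3,r1:2,r2:Add2,r3:4,r4:9
c3: stall | r0:3,r1:2,r2:Add2,r3:4,r4:9
c4: CDB Add1=0; issue SUB r3<-Add1 | r0:3,r1:2,r2:Add2,r3:Add1,r4:9
c5: CDB Add2=5; issue MUL r0<-Mul1 | r0:Mul1,r1:2,r2:5,r3:Add1,r4:9
c6: issue MUL r4<-Mul2 | r0:Mul1,r1:2,r2:5,r3:Add1,r4:Mul2
c7: stall | r0:Mul1,r1:2,r2:5,r3:Add1,r4:Mul2
c8: CDB Add1=-3; stall | r0:Mul1,r1:2,r2:5,r3:-3,r4:Mul2
c9: stall | r0:Mul1,r1:2,r2:5,r3:-3,r4:Mul2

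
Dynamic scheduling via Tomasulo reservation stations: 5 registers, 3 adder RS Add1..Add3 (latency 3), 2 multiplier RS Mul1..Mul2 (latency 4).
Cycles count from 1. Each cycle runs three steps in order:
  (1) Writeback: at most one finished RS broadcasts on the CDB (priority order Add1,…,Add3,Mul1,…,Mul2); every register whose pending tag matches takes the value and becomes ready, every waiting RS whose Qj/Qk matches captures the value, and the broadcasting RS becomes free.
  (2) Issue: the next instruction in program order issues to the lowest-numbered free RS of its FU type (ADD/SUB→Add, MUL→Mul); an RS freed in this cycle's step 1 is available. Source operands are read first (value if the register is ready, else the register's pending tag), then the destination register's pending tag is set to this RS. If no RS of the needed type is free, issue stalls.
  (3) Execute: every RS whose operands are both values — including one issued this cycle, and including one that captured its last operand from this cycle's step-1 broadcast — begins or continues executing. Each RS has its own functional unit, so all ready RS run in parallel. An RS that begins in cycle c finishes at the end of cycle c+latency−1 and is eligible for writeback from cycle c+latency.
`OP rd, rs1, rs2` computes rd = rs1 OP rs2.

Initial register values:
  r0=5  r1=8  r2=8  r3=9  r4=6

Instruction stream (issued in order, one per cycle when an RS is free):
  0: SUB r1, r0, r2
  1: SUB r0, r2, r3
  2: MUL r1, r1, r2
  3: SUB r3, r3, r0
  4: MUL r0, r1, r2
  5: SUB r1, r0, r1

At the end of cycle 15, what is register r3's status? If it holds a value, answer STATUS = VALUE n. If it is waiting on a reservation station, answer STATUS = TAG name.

c1: issue SUB r1<-Add1 | r0:5,r1:Add1,r2:8,r3:9,r4:6
c2: issue SUB r0<-Add2 | r0:Add2,r1:Add1,r2:8,r3:9,r4:6
c3: issue MUL r1<-Mul1 | r0:Add2,r1:Mul1,r2:8,r3:9,r4:6
c4: CDB Add1=-3; issue SUB r3<-Add1 | r0:Add2,r1:Mul1,r2:8,r3:Add1,r4:6
c5: CDB Add2=-1; issue MUL r0<-Mul2 | r0:Mul2,r1:Mul1,r2:8,r3:Add1,r4:6
c6: issue SUB r1<-Add2 | r0:Mul2,r1:Add2,r2:8,r3:Add1,r4:6
c7: - | r0:Mul2,r1:Add2,r2:8,r3:Add1,r4:6
c8: CDB Add1=10 | r0:Mul2,r1:Add2,r2:8,r3:10,r4:6
c9: CDB Mul1=-24 | r0:Mul2,r1:Add2,r2:8,r3:10,r4:6
c10: - | r0:Mul2,r1:Add2,r2:8,r3:10,r4:6
c11: - | r0:Mul2,r1:Add2,r2:8,r3:10,r4:6
c12: - | r0:Mul2,r1:Add2,r2:8,r3:10,r4:6
c13: CDB Mul2=-192 | r0:-192,r1:Add2,r2:8,r3:10,r4:6
c14: - | r0:-192,r1:Add2,r2:8,r3:10,r4:6
c15: - | r0:-192,r1:Add2,r2:8,r3:10,r4:6

STATUS = VALUE 10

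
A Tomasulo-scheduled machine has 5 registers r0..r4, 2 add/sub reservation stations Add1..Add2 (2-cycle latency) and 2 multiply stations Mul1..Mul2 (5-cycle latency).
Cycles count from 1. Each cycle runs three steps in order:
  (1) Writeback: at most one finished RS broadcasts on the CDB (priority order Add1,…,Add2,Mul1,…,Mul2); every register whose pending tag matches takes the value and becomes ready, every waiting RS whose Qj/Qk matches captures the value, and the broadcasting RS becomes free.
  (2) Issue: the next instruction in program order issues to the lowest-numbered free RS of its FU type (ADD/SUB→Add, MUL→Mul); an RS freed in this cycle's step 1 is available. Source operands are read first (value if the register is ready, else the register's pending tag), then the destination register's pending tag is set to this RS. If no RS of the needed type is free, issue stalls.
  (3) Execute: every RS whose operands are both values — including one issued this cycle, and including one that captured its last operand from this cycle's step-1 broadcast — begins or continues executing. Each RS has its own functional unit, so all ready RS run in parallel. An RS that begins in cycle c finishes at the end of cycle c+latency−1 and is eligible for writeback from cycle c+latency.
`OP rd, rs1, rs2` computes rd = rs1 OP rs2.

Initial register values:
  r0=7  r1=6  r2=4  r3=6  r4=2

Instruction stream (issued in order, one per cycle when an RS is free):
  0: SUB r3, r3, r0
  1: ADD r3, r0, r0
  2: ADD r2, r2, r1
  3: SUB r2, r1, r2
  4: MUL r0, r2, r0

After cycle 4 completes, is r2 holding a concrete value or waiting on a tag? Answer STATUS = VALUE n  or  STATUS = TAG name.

STATUS = TAG Add2

  c1: issue SUB r3<-Add1  regs: r0:7,r1:6,r2:4,r3:Add1,r4:2
  c2: issue ADD r3<-Add2  regs: r0:7,r1:6,r2:4,r3:Add2,r4:2
  c3: CDB Add1=-1; issue ADD r2<-Add1  regs: r0:7,r1:6,r2:Add1,r3:Add2,r4:2
  c4: CDB Add2=14; issue SUB r2<-Add2  regs: r0:7,r1:6,r2:Add2,r3:14,r4:2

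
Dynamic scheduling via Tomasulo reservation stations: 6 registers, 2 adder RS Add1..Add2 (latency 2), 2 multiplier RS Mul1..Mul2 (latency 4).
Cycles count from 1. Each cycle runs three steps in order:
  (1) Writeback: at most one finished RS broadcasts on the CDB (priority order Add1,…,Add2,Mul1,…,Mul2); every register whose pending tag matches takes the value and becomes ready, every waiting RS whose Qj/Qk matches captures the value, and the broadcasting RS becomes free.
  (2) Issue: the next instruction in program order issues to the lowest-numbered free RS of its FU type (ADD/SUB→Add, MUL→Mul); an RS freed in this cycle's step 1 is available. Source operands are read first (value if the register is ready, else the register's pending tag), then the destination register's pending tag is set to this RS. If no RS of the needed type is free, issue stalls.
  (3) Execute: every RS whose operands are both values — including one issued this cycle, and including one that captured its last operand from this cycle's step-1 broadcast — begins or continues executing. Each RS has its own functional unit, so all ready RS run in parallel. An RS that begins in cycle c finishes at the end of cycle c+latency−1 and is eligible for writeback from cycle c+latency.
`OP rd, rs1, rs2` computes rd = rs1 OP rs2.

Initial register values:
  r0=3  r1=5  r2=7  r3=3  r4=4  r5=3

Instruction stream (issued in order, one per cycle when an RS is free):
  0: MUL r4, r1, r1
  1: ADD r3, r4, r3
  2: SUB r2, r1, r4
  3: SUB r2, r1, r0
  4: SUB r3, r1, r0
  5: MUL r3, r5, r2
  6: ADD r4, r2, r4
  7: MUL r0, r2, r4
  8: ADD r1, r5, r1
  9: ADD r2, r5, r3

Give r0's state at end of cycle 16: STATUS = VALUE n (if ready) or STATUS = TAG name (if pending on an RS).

STATUS = VALUE 54

c1: issue MUL r4<-Mul1 | r0:3,r1:5,r2:7,r3:3,r4:Mul1,r5:3
c2: issue ADD r3<-Add1 | r0:3,r1:5,r2:7,r3:Add1,r4:Mul1,r5:3
c3: issue SUB r2<-Add2 | r0:3,r1:5,r2:Add2,r3:Add1,r4:Mul1,r5:3
c4: stall | r0:3,r1:5,r2:Add2,r3:Add1,r4:Mul1,r5:3
c5: CDB Mul1=25; stall | r0:3,r1:5,r2:Add2,r3:Add1,r4:25,r5:3
c6: stall | r0:3,r1:5,r2:Add2,r3:Add1,r4:25,r5:3
c7: CDB Add1=28; issue SUB r2<-Add1 | r0:3,r1:5,r2:Add1,r3:28,r4:25,r5:3
c8: CDB Add2=-20; issue SUB r3<-Add2 | r0:3,r1:5,r2:Add1,r3:Add2,r4:25,r5:3
c9: CDB Add1=2; issue MUL r3<-Mul1 | r0:3,r1:5,r2:2,r3:Mul1,r4:25,r5:3
c10: CDB Add2=2; issue ADD r4<-Add1 | r0:3,r1:5,r2:2,r3:Mul1,r4:Add1,r5:3
c11: issue MUL r0<-Mul2 | r0:Mul2,r1:5,r2:2,r3:Mul1,r4:Add1,r5:3
c12: CDB Add1=27; issue ADD r1<-Add1 | r0:Mul2,r1:Add1,r2:2,r3:Mul1,r4:27,r5:3
c13: CDB Mul1=6; issue ADD r2<-Add2 | r0:Mul2,r1:Add1,r2:Add2,r3:6,r4:27,r5:3
c14: CDB Add1=8 | r0:Mul2,r1:8,r2:Add2,r3:6,r4:27,r5:3
c15: CDB Add2=9 | r0:Mul2,r1:8,r2:9,r3:6,r4:27,r5:3
c16: CDB Mul2=54 | r0:54,r1:8,r2:9,r3:6,r4:27,r5:3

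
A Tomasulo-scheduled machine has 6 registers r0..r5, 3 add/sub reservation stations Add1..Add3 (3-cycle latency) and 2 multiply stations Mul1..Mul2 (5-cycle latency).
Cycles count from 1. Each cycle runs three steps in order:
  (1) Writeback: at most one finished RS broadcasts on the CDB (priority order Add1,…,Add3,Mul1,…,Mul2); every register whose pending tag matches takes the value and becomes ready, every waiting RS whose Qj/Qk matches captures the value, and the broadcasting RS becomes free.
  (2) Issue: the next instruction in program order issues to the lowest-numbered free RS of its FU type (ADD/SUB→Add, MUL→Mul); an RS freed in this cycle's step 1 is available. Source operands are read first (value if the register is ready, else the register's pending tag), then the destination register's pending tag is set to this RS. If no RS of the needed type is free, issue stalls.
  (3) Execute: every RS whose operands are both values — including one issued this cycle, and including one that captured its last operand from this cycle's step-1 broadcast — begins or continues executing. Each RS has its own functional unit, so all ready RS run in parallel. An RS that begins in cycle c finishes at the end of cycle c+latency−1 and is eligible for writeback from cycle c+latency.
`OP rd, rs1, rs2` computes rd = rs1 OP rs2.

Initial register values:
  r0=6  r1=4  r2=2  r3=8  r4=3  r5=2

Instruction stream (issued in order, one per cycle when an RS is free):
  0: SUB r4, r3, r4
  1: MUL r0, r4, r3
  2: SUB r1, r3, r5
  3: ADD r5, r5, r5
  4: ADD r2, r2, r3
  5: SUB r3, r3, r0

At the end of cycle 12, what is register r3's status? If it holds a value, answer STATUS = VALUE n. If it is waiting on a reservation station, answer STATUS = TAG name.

STATUS = VALUE -32

cycle 1: issue SUB r4<-Add1 // r0:6,r1:4,r2:2,r3:8,r4:Add1,r5:2
cycle 2: issue MUL r0<-Mul1 // r0:Mul1,r1:4,r2:2,r3:8,r4:Add1,r5:2
cycle 3: issue SUB r1<-Add2 // r0:Mul1,r1:Add2,r2:2,r3:8,r4:Add1,r5:2
cycle 4: CDB Add1=5; issue ADD r5<-Add1 // r0:Mul1,r1:Add2,r2:2,r3:8,r4:5,r5:Add1
cycle 5: issue ADD r2<-Add3 // r0:Mul1,r1:Add2,r2:Add3,r3:8,r4:5,r5:Add1
cycle 6: CDB Add2=6; issue SUB r3<-Add2 // r0:Mul1,r1:6,r2:Add3,r3:Add2,r4:5,r5:Add1
cycle 7: CDB Add1=4 // r0:Mul1,r1:6,r2:Add3,r3:Add2,r4:5,r5:4
cycle 8: CDB Add3=10 // r0:Mul1,r1:6,r2:10,r3:Add2,r4:5,r5:4
cycle 9: CDB Mul1=40 // r0:40,r1:6,r2:10,r3:Add2,r4:5,r5:4
cycle 10: - // r0:40,r1:6,r2:10,r3:Add2,r4:5,r5:4
cycle 11: - // r0:40,r1:6,r2:10,r3:Add2,r4:5,r5:4
cycle 12: CDB Add2=-32 // r0:40,r1:6,r2:10,r3:-32,r4:5,r5:4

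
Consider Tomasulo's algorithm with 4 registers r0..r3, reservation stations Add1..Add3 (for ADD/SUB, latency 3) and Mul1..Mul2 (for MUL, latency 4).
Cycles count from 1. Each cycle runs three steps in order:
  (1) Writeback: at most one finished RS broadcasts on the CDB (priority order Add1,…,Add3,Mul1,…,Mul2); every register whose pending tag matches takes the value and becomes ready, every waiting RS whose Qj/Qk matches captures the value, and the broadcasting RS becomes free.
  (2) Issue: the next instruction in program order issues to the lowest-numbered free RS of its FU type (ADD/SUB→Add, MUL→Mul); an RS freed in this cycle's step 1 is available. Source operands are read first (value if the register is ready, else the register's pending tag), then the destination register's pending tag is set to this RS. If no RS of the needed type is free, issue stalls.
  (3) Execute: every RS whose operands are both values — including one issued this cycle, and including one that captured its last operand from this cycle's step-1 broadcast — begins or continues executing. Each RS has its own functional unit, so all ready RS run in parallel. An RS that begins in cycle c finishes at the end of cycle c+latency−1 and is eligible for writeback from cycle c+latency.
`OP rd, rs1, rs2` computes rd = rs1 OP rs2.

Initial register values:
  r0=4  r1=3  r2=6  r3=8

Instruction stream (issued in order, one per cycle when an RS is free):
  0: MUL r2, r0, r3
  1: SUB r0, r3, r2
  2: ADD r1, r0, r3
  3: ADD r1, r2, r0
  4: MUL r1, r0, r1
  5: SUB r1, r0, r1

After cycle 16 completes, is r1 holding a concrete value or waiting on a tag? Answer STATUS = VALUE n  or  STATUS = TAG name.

c1: issue MUL r2<-Mul1 | r0:4,r1:3,r2:Mul1,r3:8
c2: issue SUB r0<-Add1 | r0:Add1,r1:3,r2:Mul1,r3:8
c3: issue ADD r1<-Add2 | r0:Add1,r1:Add2,r2:Mul1,r3:8
c4: issue ADD r1<-Add3 | r0:Add1,r1:Add3,r2:Mul1,r3:8
c5: CDB Mul1=32; issue MUL r1<-Mul1 | r0:Add1,r1:Mul1,r2:32,r3:8
c6: stall | r0:Add1,r1:Mul1,r2:32,r3:8
c7: stall | r0:Add1,r1:Mul1,r2:32,r3:8
c8: CDB Add1=-24; issue SUB r1<-Add1 | r0:-24,r1:Add1,r2:32,r3:8
c9: - | r0:-24,r1:Add1,r2:32,r3:8
c10: - | r0:-24,r1:Add1,r2:32,r3:8
c11: CDB Add2=-16 | r0:-24,r1:Add1,r2:32,r3:8
c12: CDB Add3=8 | r0:-24,r1:Add1,r2:32,r3:8
c13: - | r0:-24,r1:Add1,r2:32,r3:8
c14: - | r0:-24,r1:Add1,r2:32,r3:8
c15: - | r0:-24,r1:Add1,r2:32,r3:8
c16: CDB Mul1=-192 | r0:-24,r1:Add1,r2:32,r3:8

STATUS = TAG Add1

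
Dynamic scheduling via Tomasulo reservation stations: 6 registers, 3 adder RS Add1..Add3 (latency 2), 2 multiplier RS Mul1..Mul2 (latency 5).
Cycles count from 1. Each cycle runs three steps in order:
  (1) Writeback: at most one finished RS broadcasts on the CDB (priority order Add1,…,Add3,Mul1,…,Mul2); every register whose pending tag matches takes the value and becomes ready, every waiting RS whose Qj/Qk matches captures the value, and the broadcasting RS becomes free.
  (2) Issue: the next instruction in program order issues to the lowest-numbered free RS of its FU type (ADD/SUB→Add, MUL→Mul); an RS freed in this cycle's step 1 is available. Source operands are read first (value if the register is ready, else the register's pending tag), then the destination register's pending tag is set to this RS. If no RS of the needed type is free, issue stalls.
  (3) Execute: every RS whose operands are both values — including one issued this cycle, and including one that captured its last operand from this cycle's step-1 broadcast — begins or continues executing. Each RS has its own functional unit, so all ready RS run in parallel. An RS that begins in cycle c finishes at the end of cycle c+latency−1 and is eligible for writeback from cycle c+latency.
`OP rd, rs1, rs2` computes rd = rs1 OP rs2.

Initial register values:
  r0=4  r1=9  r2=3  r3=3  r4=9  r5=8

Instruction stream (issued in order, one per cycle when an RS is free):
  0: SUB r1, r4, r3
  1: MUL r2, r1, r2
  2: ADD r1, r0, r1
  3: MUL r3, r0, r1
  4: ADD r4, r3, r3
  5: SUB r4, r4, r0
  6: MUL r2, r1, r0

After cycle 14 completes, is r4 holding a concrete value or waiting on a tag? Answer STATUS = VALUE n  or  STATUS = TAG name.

STATUS = VALUE 76

  c1: issue SUB r1<-Add1  regs: r0:4,r1:Add1,r2:3,r3:3,r4:9,r5:8
  c2: issue MUL r2<-Mul1  regs: r0:4,r1:Add1,r2:Mul1,r3:3,r4:9,r5:8
  c3: CDB Add1=6; issue ADD r1<-Add1  regs: r0:4,r1:Add1,r2:Mul1,r3:3,r4:9,r5:8
  c4: issue MUL r3<-Mul2  regs: r0:4,r1:Add1,r2:Mul1,r3:Mul2,r4:9,r5:8
  c5: CDB Add1=10; issue ADD r4<-Add1  regs: r0:4,r1:10,r2:Mul1,r3:Mul2,r4:Add1,r5:8
  c6: issue SUB r4<-Add2  regs: r0:4,r1:10,r2:Mul1,r3:Mul2,r4:Add2,r5:8
  c7: stall  regs: r0:4,r1:10,r2:Mul1,r3:Mul2,r4:Add2,r5:8
  c8: CDB Mul1=18; issue MUL r2<-Mul1  regs: r0:4,r1:10,r2:Mul1,r3:Mul2,r4:Add2,r5:8
  c9: -  regs: r0:4,r1:10,r2:Mul1,r3:Mul2,r4:Add2,r5:8
  c10: CDB Mul2=40  regs: r0:4,r1:10,r2:Mul1,r3:40,r4:Add2,r5:8
  c11: -  regs: r0:4,r1:10,r2:Mul1,r3:40,r4:Add2,r5:8
  c12: CDB Add1=80  regs: r0:4,r1:10,r2:Mul1,r3:40,r4:Add2,r5:8
  c13: CDB Mul1=40  regs: r0:4,r1:10,r2:40,r3:40,r4:Add2,r5:8
  c14: CDB Add2=76  regs: r0:4,r1:10,r2:40,r3:40,r4:76,r5:8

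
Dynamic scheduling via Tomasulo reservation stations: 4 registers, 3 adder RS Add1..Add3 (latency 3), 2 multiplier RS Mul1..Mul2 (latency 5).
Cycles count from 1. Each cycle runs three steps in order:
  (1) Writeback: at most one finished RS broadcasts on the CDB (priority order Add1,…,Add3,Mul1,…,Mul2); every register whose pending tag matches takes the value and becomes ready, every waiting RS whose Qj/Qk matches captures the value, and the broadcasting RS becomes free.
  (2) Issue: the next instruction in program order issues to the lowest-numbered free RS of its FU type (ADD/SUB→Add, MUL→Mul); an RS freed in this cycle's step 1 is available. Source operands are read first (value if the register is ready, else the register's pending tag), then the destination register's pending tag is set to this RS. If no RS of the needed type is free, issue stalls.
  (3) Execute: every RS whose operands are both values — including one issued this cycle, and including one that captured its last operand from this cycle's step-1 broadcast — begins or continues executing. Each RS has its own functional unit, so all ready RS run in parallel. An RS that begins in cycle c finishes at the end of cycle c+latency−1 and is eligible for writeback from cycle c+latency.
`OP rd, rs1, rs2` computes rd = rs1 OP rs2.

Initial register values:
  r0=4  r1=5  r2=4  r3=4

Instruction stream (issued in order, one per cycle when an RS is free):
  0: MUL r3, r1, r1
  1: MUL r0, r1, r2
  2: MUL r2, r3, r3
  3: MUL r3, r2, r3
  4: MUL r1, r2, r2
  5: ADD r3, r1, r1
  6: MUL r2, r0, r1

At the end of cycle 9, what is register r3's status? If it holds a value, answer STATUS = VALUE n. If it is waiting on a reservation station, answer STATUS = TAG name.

  c1: issue MUL r3<-Mul1  regs: r0:4,r1:5,r2:4,r3:Mul1
  c2: issue MUL r0<-Mul2  regs: r0:Mul2,r1:5,r2:4,r3:Mul1
  c3: stall  regs: r0:Mul2,r1:5,r2:4,r3:Mul1
  c4: stall  regs: r0:Mul2,r1:5,r2:4,r3:Mul1
  c5: stall  regs: r0:Mul2,r1:5,r2:4,r3:Mul1
  c6: CDB Mul1=25; issue MUL r2<-Mul1  regs: r0:Mul2,r1:5,r2:Mul1,r3:25
  c7: CDB Mul2=20; issue MUL r3<-Mul2  regs: r0:20,r1:5,r2:Mul1,r3:Mul2
  c8: stall  regs: r0:20,r1:5,r2:Mul1,r3:Mul2
  c9: stall  regs: r0:20,r1:5,r2:Mul1,r3:Mul2

STATUS = TAG Mul2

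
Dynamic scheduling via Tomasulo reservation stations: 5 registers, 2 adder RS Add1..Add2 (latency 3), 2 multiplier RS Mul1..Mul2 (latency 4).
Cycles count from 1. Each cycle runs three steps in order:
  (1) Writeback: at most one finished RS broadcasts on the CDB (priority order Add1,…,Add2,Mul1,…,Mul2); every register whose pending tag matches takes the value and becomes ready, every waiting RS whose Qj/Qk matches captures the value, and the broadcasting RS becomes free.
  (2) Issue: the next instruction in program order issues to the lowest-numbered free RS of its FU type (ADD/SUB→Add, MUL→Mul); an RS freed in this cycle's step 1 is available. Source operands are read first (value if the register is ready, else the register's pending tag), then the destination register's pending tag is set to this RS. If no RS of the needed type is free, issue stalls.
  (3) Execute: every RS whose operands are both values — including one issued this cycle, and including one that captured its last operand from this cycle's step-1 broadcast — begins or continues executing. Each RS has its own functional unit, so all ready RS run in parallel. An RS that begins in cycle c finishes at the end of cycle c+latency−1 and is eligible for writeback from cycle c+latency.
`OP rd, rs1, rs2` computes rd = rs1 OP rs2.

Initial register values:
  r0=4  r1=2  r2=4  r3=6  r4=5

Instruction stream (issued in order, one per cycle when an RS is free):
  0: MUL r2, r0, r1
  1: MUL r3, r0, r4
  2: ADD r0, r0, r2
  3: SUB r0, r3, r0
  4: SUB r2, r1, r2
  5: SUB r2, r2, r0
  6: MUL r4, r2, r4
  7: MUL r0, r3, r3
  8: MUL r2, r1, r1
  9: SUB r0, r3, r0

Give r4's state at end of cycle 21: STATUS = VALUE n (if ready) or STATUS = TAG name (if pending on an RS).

c1: issue MUL r2<-Mul1 | r0:4,r1:2,r2:Mul1,r3:6,r4:5
c2: issue MUL r3<-Mul2 | r0:4,r1:2,r2:Mul1,r3:Mul2,r4:5
c3: issue ADD r0<-Add1 | r0:Add1,r1:2,r2:Mul1,r3:Mul2,r4:5
c4: issue SUB r0<-Add2 | r0:Add2,r1:2,r2:Mul1,r3:Mul2,r4:5
c5: CDB Mul1=8; stall | r0:Add2,r1:2,r2:8,r3:Mul2,r4:5
c6: CDB Mul2=20; stall | r0:Add2,r1:2,r2:8,r3:20,r4:5
c7: stall | r0:Add2,r1:2,r2:8,r3:20,r4:5
c8: CDB Add1=12; issue SUB r2<-Add1 | r0:Add2,r1:2,r2:Add1,r3:20,r4:5
c9: stall | r0:Add2,r1:2,r2:Add1,r3:20,r4:5
c10: stall | r0:Add2,r1:2,r2:Add1,r3:20,r4:5
c11: CDB Add1=-6; issue SUB r2<-Add1 | r0:Add2,r1:2,r2:Add1,r3:20,r4:5
c12: CDB Add2=8; issue MUL r4<-Mul1 | r0:8,r1:2,r2:Add1,r3:20,r4:Mul1
c13: issue MUL r0<-Mul2 | r0:Mul2,r1:2,r2:Add1,r3:20,r4:Mul1
c14: stall | r0:Mul2,r1:2,r2:Add1,r3:20,r4:Mul1
c15: CDB Add1=-14; stall | r0:Mul2,r1:2,r2:-14,r3:20,r4:Mul1
c16: stall | r0:Mul2,r1:2,r2:-14,r3:20,r4:Mul1
c17: CDB Mul2=400; issue MUL r2<-Mul2 | r0:400,r1:2,r2:Mul2,r3:20,r4:Mul1
c18: issue SUB r0<-Add1 | r0:Add1,r1:2,r2:Mul2,r3:20,r4:Mul1
c19: CDB Mul1=-70 | r0:Add1,r1:2,r2:Mul2,r3:20,r4:-70
c20: - | r0:Add1,r1:2,r2:Mul2,r3:20,r4:-70
c21: CDB Add1=-380 | r0:-380,r1:2,r2:Mul2,r3:20,r4:-70

STATUS = VALUE -70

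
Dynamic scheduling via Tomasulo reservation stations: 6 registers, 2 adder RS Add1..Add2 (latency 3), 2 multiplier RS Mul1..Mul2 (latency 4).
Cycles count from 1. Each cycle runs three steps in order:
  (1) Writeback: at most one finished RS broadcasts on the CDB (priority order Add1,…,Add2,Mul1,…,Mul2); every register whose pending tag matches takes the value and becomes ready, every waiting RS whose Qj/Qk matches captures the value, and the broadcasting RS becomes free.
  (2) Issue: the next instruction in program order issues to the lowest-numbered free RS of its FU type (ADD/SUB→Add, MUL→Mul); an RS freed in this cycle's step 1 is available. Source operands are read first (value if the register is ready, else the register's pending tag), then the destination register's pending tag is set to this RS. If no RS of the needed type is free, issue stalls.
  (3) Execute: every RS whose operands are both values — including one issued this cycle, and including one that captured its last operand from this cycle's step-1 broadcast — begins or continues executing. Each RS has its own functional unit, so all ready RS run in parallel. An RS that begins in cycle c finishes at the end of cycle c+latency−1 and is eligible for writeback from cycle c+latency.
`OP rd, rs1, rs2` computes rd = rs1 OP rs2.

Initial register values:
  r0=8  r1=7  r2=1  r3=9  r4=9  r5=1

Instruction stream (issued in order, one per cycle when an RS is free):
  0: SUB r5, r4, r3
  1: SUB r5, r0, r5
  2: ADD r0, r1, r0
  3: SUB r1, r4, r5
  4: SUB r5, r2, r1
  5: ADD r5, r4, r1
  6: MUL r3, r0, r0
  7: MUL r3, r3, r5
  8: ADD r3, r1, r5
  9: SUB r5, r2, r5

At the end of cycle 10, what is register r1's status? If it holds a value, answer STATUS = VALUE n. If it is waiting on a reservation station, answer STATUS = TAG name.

STATUS = TAG Add1

cycle 1: issue SUB r5<-Add1 // r0:8,r1:7,r2:1,r3:9,r4:9,r5:Add1
cycle 2: issue SUB r5<-Add2 // r0:8,r1:7,r2:1,r3:9,r4:9,r5:Add2
cycle 3: stall // r0:8,r1:7,r2:1,r3:9,r4:9,r5:Add2
cycle 4: CDB Add1=0; issue ADD r0<-Add1 // r0:Add1,r1:7,r2:1,r3:9,r4:9,r5:Add2
cycle 5: stall // r0:Add1,r1:7,r2:1,r3:9,r4:9,r5:Add2
cycle 6: stall // r0:Add1,r1:7,r2:1,r3:9,r4:9,r5:Add2
cycle 7: CDB Add1=15; issue SUB r1<-Add1 // r0:15,r1:Add1,r2:1,r3:9,r4:9,r5:Add2
cycle 8: CDB Add2=8; issue SUB r5<-Add2 // r0:15,r1:Add1,r2:1,r3:9,r4:9,r5:Add2
cycle 9: stall // r0:15,r1:Add1,r2:1,r3:9,r4:9,r5:Add2
cycle 10: stall // r0:15,r1:Add1,r2:1,r3:9,r4:9,r5:Add2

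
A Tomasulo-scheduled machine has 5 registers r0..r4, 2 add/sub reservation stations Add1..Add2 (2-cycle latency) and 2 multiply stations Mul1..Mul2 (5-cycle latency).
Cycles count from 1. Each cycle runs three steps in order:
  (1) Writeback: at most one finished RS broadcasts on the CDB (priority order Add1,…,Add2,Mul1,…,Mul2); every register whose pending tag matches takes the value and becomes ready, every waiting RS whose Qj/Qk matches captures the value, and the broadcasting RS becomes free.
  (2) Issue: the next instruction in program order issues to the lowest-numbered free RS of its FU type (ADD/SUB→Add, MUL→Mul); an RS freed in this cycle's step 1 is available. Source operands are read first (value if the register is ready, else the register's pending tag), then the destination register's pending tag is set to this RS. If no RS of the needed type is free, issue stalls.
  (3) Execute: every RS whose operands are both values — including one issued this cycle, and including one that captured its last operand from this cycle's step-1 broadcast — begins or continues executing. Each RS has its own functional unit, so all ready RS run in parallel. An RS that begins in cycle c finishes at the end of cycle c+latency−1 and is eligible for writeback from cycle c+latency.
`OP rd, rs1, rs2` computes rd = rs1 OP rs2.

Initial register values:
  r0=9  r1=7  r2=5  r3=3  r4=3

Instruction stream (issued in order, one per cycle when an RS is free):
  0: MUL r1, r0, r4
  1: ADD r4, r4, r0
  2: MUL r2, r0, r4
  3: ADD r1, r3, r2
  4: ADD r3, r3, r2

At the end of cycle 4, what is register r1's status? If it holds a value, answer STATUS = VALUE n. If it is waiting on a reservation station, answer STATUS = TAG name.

STATUS = TAG Add1

c1: issue MUL r1<-Mul1 | r0:9,r1:Mul1,r2:5,r3:3,r4:3
c2: issue ADD r4<-Add1 | r0:9,r1:Mul1,r2:5,r3:3,r4:Add1
c3: issue MUL r2<-Mul2 | r0:9,r1:Mul1,r2:Mul2,r3:3,r4:Add1
c4: CDB Add1=12; issue ADD r1<-Add1 | r0:9,r1:Add1,r2:Mul2,r3:3,r4:12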